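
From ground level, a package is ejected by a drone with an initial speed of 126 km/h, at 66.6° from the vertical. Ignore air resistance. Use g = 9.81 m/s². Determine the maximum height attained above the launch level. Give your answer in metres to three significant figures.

9.85 m

Convert: 126 km/h = 126/3.6 = 35.00 m/s.
Resolve: vₓ = 35.00 sin 66.6° = 32.12 m/s and v_y0 = 35.00 cos 66.6° = 13.90 m/s.
Maximum height: H = v_y0² / (2g) = 13.90² / (2 × 9.81) = 9.848 m.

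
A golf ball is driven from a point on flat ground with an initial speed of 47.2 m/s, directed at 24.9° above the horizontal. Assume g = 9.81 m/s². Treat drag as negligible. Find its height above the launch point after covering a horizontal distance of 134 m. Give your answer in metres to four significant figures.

Components: vₓ = 47.20 cos 24.9° = 42.81 m/s, v_y0 = 47.20 sin 24.9° = 19.87 m/s.
Time to reach x = 134 m: t = x/vₓ = 134/42.81 = 3.130 s.
Height: y = v_y0 t − ½ g t² = 19.87 × 3.130 − 4.905 × 3.130² = 62.20 − 48.05 = 14.15 m.

14.15 m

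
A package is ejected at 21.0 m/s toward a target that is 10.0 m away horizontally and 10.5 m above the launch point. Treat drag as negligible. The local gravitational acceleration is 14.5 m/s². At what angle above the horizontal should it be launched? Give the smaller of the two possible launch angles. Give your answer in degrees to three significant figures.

Trajectory: y = x tanθ − g x² (1 + tan²θ)/(2v₀²). With x = 10.0, y = 10.5, v₀ = 21.0, g = 14.5:
1.644 tan²θ − 10.0 tanθ + (12.14) = 0.
tanθ = [10.0 ± √(10.0² − 4 × 1.644 × (12.14))] / (2 × 1.644) = (10.0 ± 4.488) / 3.288, giving tanθ = 1.676 or 4.406.
θ = 59.18° or 77.21°; the smaller is 59.18°.

59.2°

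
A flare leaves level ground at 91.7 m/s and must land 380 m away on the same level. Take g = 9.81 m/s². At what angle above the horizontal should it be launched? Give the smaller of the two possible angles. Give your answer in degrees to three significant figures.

13.2°

From R = (v₀²/g) sin 2θ: sin 2θ = 9.81 × 380 / 8408.9 = 0.4433.
2θ = 26.32° or 180° − 26.32° = 153.7°, so θ = 13.16° or 76.84°.
The smaller angle is 13.16°.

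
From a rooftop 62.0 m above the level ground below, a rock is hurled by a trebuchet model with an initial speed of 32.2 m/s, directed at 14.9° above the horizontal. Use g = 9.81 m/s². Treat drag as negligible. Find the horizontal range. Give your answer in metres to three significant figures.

Components: vₓ = 32.20 cos 14.9° = 31.12 m/s, v_y0 = 32.20 sin 14.9° = 8.280 m/s.
With up positive and y = 0 at the ground: y(t) = 62.0 + (8.280) t − 4.905 t². Setting y = 0 and taking the positive root: t = [8.280 + √(8.280² + 2·9.81·62.0)] / 9.81 = (8.280 + 35.85) / 9.81 = 4.498 s.
Horizontal distance: R = vₓ t = 31.12 × 4.498 = 140.0 m.

140 m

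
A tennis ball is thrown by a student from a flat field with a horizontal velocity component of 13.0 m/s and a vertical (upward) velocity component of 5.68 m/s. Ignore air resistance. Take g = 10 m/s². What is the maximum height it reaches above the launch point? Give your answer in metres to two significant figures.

At the apex v_y = 0, so H = v_y0²/(2g) = 5.680²/20.00 = 1.613 m.

1.6 m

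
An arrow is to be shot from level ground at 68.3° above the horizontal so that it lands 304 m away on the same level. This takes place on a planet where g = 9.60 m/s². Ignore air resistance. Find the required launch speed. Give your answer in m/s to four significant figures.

Level-ground range: R = v₀² sin(2θ)/g, so v₀ = √(gR / sin 2θ).
v₀ = √(9.60 × 304 / sin 136.6°) = √(2918 / 0.6871) = √4247.5 = 65.17 m/s.

65.17 m/s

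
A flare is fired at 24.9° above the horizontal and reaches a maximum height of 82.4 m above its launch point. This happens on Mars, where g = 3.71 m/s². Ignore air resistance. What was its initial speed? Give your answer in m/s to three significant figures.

At the peak v_y = 0, so v_y0 = √(2gH) = √(2 × 3.71 × 82.4) = 24.73 m/s.
v_y0 = v₀ sin θ ⇒ v₀ = 24.73 / sin 24.9° = 58.73 m/s.

58.7 m/s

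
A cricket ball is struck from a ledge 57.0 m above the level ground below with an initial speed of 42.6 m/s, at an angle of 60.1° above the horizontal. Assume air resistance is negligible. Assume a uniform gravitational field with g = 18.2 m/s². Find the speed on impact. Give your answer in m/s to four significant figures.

Horizontal component vₓ = 42.60 cos 60.1° = 21.24 m/s; vertical v_y0 = 42.60 sin 60.1° = 36.93 m/s.
With up positive and y = 0 at the ground: y(t) = 57.0 + (36.93) t − 9.100 t². Setting y = 0 and taking the positive root: t = [36.93 + √(36.93² + 2·18.2·57.0)] / 18.2 = (36.93 + 58.64) / 18.2 = 5.251 s.
Vertical velocity at impact: v_y = v_y0 − g t = 36.93 − 18.2 × 5.251 = −58.64 m/s.
Speed: |v| = √(vₓ² + v_y²) = √(21.24² + 58.64²) = 62.37 m/s.

62.37 m/s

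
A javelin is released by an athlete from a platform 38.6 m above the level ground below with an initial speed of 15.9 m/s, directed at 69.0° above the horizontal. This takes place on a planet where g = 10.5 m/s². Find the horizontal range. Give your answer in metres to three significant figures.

25.5 m

Resolve: vₓ = 15.90 cos 69.0° = 5.698 m/s and v_y0 = 15.90 sin 69.0° = 14.84 m/s.
With up positive and y = 0 at the ground: y(t) = 38.6 + (14.84) t − 5.250 t². Setting y = 0 and taking the positive root: t = [14.84 + √(14.84² + 2·10.5·38.6)] / 10.5 = (14.84 + 32.11) / 10.5 = 4.472 s.
Horizontal distance: R = vₓ t = 5.698 × 4.472 = 25.48 m.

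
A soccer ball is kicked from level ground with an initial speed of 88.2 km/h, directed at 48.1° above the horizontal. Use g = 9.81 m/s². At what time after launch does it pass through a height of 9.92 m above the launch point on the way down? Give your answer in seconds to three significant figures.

3.06 s

Convert: 88.2 km/h = 88.2/3.6 = 24.50 m/s.
Resolve: vₓ = 24.50 cos 48.1° = 16.36 m/s and v_y0 = 24.50 sin 48.1° = 18.24 m/s.
Height y(t) = 18.24 t − 4.905 t² = 9.92 gives 4.905 t² − 18.24 t + 9.92 = 0.
t = [18.24 ± √(18.24² − 2·9.81·9.92)] / 9.81 = (18.24 ± 11.74) / 9.81, so t = 0.6618 s or t = 3.056 s.
The descending-branch root is 3.056 s.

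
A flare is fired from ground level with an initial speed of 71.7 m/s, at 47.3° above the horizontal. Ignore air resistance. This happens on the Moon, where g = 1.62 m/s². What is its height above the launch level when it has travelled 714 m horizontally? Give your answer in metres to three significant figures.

vₓ = 71.70 cos 47.3° = 48.62 m/s; v_y0 = 71.70 sin 47.3° = 52.69 m/s.
Time to reach x = 714 m: t = x/vₓ = 714/48.62 = 14.68 s.
Height: y = v_y0 t − ½ g t² = 52.69 × 14.68 − 0.8100 × 14.68² = 773.8 − 174.7 = 599.1 m.

599 m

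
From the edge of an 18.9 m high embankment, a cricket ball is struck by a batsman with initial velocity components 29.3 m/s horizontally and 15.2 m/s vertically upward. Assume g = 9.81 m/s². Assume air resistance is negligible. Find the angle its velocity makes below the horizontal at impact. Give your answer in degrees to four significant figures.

The projectile lands when y = 18.9 + (15.20) t − ½·9.81·t² = 0. Positive root: t = (15.20 + √(15.20² + 2·9.81·18.9)) / 9.81 = (15.20 + 24.53) / 9.81 = 4.050 s.
At impact: v_y = v_y0 − g t = −24.53 m/s; vₓ = 29.30 m/s.
Angle below horizontal: arctan(|v_y|/vₓ) = arctan(24.53/29.30) = 39.94°.

39.94°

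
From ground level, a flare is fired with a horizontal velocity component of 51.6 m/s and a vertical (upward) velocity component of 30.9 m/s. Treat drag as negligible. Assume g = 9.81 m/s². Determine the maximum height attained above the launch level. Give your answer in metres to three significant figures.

48.7 m

At the apex v_y = 0, so H = v_y0²/(2g) = 30.90²/19.62 = 48.67 m.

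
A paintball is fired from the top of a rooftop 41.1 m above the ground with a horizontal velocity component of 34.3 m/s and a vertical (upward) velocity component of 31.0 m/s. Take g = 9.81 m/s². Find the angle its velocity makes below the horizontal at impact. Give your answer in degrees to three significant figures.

50.8°

Vertical motion (up positive, ground at y = 0): 4.905 t² − (31.00) t − 41.1 = 0, so t = (31.00 + √(31.00² + 2·9.81·41.1)) / 9.81 = (31.00 + 42.04) / 9.81 = 7.445 s.
At impact: v_y = v_y0 − g t = −42.04 m/s; vₓ = 34.30 m/s.
Angle below horizontal: arctan(|v_y|/vₓ) = arctan(42.04/34.30) = 50.79°.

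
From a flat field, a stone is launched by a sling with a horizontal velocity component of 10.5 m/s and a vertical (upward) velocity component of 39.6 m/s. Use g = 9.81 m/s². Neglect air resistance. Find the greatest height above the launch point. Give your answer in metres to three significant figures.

At the apex v_y = 0, so H = v_y0²/(2g) = 39.60²/19.62 = 79.93 m.

79.9 m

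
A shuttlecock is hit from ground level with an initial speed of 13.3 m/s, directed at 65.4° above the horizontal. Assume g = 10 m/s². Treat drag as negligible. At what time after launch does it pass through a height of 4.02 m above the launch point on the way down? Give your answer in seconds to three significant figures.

2.02 s

vₓ = 13.30 cos 65.4° = 5.537 m/s; v_y0 = 13.30 sin 65.4° = 12.09 m/s.
Require v_y0 t − ½ g t² = 4.02, i.e. 5.000 t² − 12.09 t + 4.02 = 0.
Quadratic formula: t = (12.09 ± √65.837) / 10.0 = (12.09 ± 8.114) / 10.0 → t = 0.3979 s or 2.021 s.
The descending-branch root is 2.021 s.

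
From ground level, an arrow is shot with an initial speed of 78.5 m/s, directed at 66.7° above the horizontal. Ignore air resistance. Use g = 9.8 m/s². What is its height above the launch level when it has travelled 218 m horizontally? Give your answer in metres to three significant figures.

Horizontal component vₓ = 78.50 cos 66.7° = 31.05 m/s; vertical v_y0 = 78.50 sin 66.7° = 72.10 m/s.
x = vₓ t ⇒ t = 218/31.05 = 7.021 s.
Height: y = v_y0 t − ½ g t² = 72.10 × 7.021 − 4.900 × 7.021² = 506.2 − 241.5 = 264.7 m.

265 m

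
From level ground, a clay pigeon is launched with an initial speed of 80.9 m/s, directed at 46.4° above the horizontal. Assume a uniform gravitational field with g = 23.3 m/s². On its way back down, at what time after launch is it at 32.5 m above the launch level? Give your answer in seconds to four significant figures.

4.394 s

vₓ = 80.90 cos 46.4° = 55.79 m/s; v_y0 = 80.90 sin 46.4° = 58.59 m/s.
Height y(t) = 58.59 t − 11.65 t² = 32.5 gives 11.65 t² − 58.59 t + 32.5 = 0.
Quadratic formula: t = (58.59 ± √1917.8) / 23.3 = (58.59 ± 43.79) / 23.3 → t = 0.6349 s or 4.394 s.
The descending-branch root is 4.394 s.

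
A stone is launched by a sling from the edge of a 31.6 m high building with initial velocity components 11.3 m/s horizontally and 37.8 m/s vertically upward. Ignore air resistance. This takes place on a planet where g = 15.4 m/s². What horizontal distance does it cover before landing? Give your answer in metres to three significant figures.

63.7 m

Vertical motion (up positive, ground at y = 0): 7.700 t² − (37.80) t − 31.6 = 0, so t = (37.80 + √(37.80² + 2·15.4·31.6)) / 15.4 = (37.80 + 49.01) / 15.4 = 5.637 s.
Horizontal distance: R = vₓ t = 11.30 × 5.637 = 63.70 m.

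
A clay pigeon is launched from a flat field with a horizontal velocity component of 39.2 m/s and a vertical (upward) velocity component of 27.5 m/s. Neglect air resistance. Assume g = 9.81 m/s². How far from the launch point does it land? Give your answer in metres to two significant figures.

220 m

Flight time T = 2 v_y0 / g = 5.607 s.
Horizontal distance R = vₓ T = 39.20 × 5.607 = 219.8 m.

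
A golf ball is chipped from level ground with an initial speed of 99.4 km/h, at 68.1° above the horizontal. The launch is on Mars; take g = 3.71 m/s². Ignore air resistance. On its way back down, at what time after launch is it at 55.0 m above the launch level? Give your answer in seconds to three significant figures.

11.2 s

Convert: 99.4 km/h = 99.4/3.6 = 27.61 m/s.
Horizontal component vₓ = 27.61 cos 68.1° = 10.30 m/s; vertical v_y0 = 27.61 sin 68.1° = 25.62 m/s.
Require v_y0 t − ½ g t² = 55.0, i.e. 1.855 t² − 25.62 t + 55.0 = 0.
Quadratic formula: t = (25.62 ± √248.21) / 3.71 = (25.62 ± 15.75) / 3.71 → t = 2.659 s or 11.15 s.
The descending-branch root is 11.15 s.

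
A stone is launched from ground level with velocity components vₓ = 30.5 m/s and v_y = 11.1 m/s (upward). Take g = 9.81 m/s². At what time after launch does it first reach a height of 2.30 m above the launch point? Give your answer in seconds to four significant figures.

Height y(t) = 11.10 t − 4.905 t² = 2.30 gives 4.905 t² − 11.10 t + 2.30 = 0.
t = [11.10 ± √(11.10² − 2·9.81·2.30)] / 9.81 = (11.10 ± 8.837) / 9.81, so t = 0.2307 s or t = 2.032 s.
The first (ascending) time is 0.2307 s.

0.2307 s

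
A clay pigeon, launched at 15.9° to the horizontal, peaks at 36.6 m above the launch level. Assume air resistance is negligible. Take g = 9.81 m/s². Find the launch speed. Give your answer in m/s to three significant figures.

97.8 m/s

At the peak v_y = 0, so v_y0 = √(2gH) = √(2 × 9.81 × 36.6) = 26.80 m/s.
v_y0 = v₀ sin θ ⇒ v₀ = 26.80 / sin 15.9° = 97.81 m/s.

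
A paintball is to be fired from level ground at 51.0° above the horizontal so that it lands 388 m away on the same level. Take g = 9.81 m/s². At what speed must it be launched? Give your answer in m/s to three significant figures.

Level-ground range: R = v₀² sin(2θ)/g, so v₀ = √(gR / sin 2θ).
v₀ = √(9.81 × 388 / sin 102.0°) = √(3806 / 0.9781) = √3891.3 = 62.38 m/s.

62.4 m/s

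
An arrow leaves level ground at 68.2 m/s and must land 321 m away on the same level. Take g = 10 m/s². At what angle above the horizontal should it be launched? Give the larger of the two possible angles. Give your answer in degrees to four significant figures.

Level-ground range R = v₀² sin(2θ)/g ⇒ sin(2θ) = gR/v₀² = 10.0 × 321 / 68.2² = 0.6901.
2θ = 43.64° or 180° − 43.64° = 136.4°, so θ = 21.82° or 68.18°.
The larger angle is 68.18°.

68.18°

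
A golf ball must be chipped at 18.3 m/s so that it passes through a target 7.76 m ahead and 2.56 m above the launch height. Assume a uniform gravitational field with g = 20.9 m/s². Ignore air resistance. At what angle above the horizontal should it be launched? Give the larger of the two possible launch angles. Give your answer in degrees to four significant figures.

Trajectory: y = x tanθ − g x² (1 + tan²θ)/(2v₀²). With x = 7.76, y = 2.56, v₀ = 18.3, g = 20.9:
1.879 tan²θ − 7.76 tanθ + (4.439) = 0.
tanθ = [7.76 ± √(7.76² − 4 × 1.879 × (4.439))] / (2 × 1.879) = (7.76 ± 5.182) / 3.758, giving tanθ = 0.6860 or 3.444.
θ = 34.45° or 73.81°; the larger is 73.81°.

73.81°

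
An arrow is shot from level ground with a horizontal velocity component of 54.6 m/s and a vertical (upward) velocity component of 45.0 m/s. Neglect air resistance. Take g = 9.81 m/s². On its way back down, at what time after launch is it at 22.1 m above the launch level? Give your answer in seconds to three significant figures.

Require v_y0 t − ½ g t² = 22.1, i.e. 4.905 t² − 45.00 t + 22.1 = 0.
t = [45.00 ± √(45.00² − 2·9.81·22.1)] / 9.81 = (45.00 ± 39.89) / 9.81, so t = 0.5207 s or t = 8.654 s.
The descending-branch root is 8.654 s.

8.65 s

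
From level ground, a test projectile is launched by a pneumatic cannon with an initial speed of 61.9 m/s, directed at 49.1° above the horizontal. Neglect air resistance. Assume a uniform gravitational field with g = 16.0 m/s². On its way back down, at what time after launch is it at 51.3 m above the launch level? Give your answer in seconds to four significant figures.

4.387 s

Horizontal component vₓ = 61.90 cos 49.1° = 40.53 m/s; vertical v_y0 = 61.90 sin 49.1° = 46.79 m/s.
Set y = v_y0 t − ½ g t² = 51.3: 8.000 t² − 46.79 t + 51.3 = 0.
t = [46.79 ± √(46.79² − 2·16.0·51.3)] / 16.0 = (46.79 ± 23.40) / 16.0, so t = 1.462 s or t = 4.387 s.
The descending-branch root is 4.387 s.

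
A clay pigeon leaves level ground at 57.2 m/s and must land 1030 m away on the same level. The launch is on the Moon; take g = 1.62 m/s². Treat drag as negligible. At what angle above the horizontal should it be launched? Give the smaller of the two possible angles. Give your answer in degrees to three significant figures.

Level-ground range R = v₀² sin(2θ)/g ⇒ sin(2θ) = gR/v₀² = 1.62 × 1030 / 57.2² = 0.5100.
2θ = 30.66° or 180° − 30.66° = 149.3°, so θ = 15.33° or 74.67°.
The smaller angle is 15.33°.

15.3°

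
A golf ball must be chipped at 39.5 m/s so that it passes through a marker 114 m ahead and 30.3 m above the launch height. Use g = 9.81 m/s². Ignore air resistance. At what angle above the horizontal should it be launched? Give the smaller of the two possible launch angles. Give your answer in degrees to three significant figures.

43.3°

Trajectory: y = x tanθ − g x² (1 + tan²θ)/(2v₀²). With x = 114, y = 30.3, v₀ = 39.5, g = 9.81:
40.86 tan²θ − 114 tanθ + (71.16) = 0.
tanθ = [114 ± √(114² − 4 × 40.86 × (71.16))] / (2 × 40.86) = (114 ± 36.98) / 81.71, giving tanθ = 0.9426 or 1.848.
θ = 43.31° or 61.58°; the smaller is 43.31°.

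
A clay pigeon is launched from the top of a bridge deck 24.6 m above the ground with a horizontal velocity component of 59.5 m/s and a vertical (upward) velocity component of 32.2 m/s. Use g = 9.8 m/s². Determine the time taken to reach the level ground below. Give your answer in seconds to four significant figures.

7.263 s

Vertical motion (up positive, ground at y = 0): 4.900 t² − (32.20) t − 24.6 = 0, so t = (32.20 + √(32.20² + 2·9.80·24.6)) / 9.80 = (32.20 + 38.97) / 9.80 = 7.263 s.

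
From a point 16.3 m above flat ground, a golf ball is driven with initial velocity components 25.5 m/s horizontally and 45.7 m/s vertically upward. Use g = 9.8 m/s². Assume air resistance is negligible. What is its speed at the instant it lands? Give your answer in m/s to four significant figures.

The projectile lands when y = 16.3 + (45.70) t − ½·9.80·t² = 0. Positive root: t = (45.70 + √(45.70² + 2·9.80·16.3)) / 9.80 = (45.70 + 49.07) / 9.80 = 9.671 s.
Vertical velocity at impact: v_y = v_y0 − g t = 45.70 − 9.80 × 9.671 = −49.07 m/s.
Speed: |v| = √(vₓ² + v_y²) = √(25.50² + 49.07²) = 55.30 m/s.

55.30 m/s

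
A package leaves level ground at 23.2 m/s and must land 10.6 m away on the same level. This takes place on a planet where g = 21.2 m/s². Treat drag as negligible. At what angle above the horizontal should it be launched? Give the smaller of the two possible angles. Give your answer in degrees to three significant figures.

Level-ground range R = v₀² sin(2θ)/g ⇒ sin(2θ) = gR/v₀² = 21.2 × 10.6 / 23.2² = 0.4175.
2θ = 24.68° or 180° − 24.68° = 155.3°, so θ = 12.34° or 77.66°.
The smaller angle is 12.34°.

12.3°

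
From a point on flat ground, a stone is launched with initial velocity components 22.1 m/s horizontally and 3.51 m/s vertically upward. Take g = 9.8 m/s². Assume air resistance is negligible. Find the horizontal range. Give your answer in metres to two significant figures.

Flight time T = 2 v_y0 / g = 0.7163 s.
Range: R = vₓ T = 22.10 × 0.7163 = 15.83 m.

16 m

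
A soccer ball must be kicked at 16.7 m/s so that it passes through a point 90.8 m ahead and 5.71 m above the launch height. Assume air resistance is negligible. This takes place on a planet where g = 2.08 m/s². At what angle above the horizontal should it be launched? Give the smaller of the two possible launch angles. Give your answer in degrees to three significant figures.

25.6°

Trajectory: y = x tanθ − g x² (1 + tan²θ)/(2v₀²). With x = 90.8, y = 5.71, v₀ = 16.7, g = 2.08:
30.74 tan²θ − 90.8 tanθ + (36.45) = 0.
tanθ = [90.8 ± √(90.8² − 4 × 30.74 × (36.45))] / (2 × 30.74) = (90.8 ± 61.33) / 61.49, giving tanθ = 0.4793 or 2.474.
θ = 25.61° or 67.99°; the smaller is 25.61°.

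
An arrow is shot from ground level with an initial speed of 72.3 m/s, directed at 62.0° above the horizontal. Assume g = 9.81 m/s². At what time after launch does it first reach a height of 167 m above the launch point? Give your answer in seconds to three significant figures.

3.63 s

Components: vₓ = 72.30 cos 62.0° = 33.94 m/s, v_y0 = 72.30 sin 62.0° = 63.84 m/s.
Require v_y0 t − ½ g t² = 167, i.e. 4.905 t² − 63.84 t + 167 = 0.
Quadratic formula: t = (63.84 ± √798.64) / 9.81 = (63.84 ± 28.26) / 9.81 → t = 3.627 s or 9.388 s.
The first (ascending) time is 3.627 s.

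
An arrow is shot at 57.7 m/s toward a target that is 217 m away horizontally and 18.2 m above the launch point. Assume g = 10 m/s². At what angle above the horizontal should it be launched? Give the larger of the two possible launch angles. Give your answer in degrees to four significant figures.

68.82°

Trajectory: y = x tanθ − g x² (1 + tan²θ)/(2v₀²). With x = 217, y = 18.2, v₀ = 57.7, g = 10.0:
70.72 tan²θ − 217 tanθ + (88.92) = 0.
tanθ = [217 ± √(217² − 4 × 70.72 × (88.92))] / (2 × 70.72) = (217 ± 148.1) / 141.4, giving tanθ = 0.4871 or 2.581.
θ = 25.97° or 68.82°; the larger is 68.82°.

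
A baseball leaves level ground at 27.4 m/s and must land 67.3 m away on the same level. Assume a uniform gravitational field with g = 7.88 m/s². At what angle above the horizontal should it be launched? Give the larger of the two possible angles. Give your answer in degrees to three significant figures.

Level-ground range R = v₀² sin(2θ)/g ⇒ sin(2θ) = gR/v₀² = 7.88 × 67.3 / 27.4² = 0.7064.
2θ = 44.94° or 180° − 44.94° = 135.1°, so θ = 22.47° or 67.53°.
The larger angle is 67.53°.

67.5°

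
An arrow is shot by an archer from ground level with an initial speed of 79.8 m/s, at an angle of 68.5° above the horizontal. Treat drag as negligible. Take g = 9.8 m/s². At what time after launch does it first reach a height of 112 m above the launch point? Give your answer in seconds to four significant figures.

1.699 s

Resolve: vₓ = 79.80 cos 68.5° = 29.25 m/s and v_y0 = 79.80 sin 68.5° = 74.25 m/s.
Set y = v_y0 t − ½ g t² = 112: 4.900 t² − 74.25 t + 112 = 0.
Quadratic formula: t = (74.25 ± √3317.5) / 9.80 = (74.25 ± 57.60) / 9.80 → t = 1.699 s or 13.45 s.
The first (ascending) time is 1.699 s.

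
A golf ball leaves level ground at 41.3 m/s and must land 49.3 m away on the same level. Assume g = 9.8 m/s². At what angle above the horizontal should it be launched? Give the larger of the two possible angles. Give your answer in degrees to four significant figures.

81.77°

From R = (v₀²/g) sin 2θ: sin 2θ = 9.80 × 49.3 / 1705.7 = 0.2833.
2θ = 16.45° or 180° − 16.45° = 163.5°, so θ = 8.227° or 81.77°.
The larger angle is 81.77°.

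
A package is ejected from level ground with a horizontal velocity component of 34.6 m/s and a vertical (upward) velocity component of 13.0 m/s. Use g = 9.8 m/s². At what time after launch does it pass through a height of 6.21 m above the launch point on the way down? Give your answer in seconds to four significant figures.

2.028 s

Height y(t) = 13.00 t − 4.900 t² = 6.21 gives 4.900 t² − 13.00 t + 6.21 = 0.
t = [13.00 ± √(13.00² − 2·9.80·6.21)] / 9.80 = (13.00 ± 6.876) / 9.80, so t = 0.6249 s or t = 2.028 s.
The descending-branch root is 2.028 s.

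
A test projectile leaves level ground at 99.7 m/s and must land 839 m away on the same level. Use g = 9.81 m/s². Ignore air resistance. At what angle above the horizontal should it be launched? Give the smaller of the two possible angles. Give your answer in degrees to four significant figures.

27.95°

Level-ground range R = v₀² sin(2θ)/g ⇒ sin(2θ) = gR/v₀² = 9.81 × 839 / 99.7² = 0.8280.
2θ = 55.90° or 180° − 55.90° = 124.1°, so θ = 27.95° or 62.05°.
The smaller angle is 27.95°.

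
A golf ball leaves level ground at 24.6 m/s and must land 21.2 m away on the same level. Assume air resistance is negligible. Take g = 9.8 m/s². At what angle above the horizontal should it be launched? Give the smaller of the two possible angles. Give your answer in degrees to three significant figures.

Level-ground range R = v₀² sin(2θ)/g ⇒ sin(2θ) = gR/v₀² = 9.80 × 21.2 / 24.6² = 0.3433.
2θ = 20.08° or 180° − 20.08° = 159.9°, so θ = 10.04° or 79.96°.
The smaller angle is 10.04°.

10.0°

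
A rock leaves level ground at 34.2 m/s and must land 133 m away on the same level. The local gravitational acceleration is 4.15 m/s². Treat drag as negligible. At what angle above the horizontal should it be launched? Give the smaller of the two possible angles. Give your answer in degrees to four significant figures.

14.08°

From R = (v₀²/g) sin 2θ: sin 2θ = 4.15 × 133 / 1169.6 = 0.4719.
2θ = 28.16° or 180° − 28.16° = 151.8°, so θ = 14.08° or 75.92°.
The smaller angle is 14.08°.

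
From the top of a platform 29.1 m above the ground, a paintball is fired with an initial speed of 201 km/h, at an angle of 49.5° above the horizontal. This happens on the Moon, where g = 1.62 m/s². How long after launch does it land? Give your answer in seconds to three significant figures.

Convert: 201 km/h = 201/3.6 = 55.83 m/s.
Resolve: vₓ = 55.83 cos 49.5° = 36.26 m/s and v_y0 = 55.83 sin 49.5° = 42.46 m/s.
With up positive and y = 0 at the ground: y(t) = 29.1 + (42.46) t − 0.8100 t². Setting y = 0 and taking the positive root: t = [42.46 + √(42.46² + 2·1.62·29.1)] / 1.62 = (42.46 + 43.55) / 1.62 = 53.09 s.

53.1 s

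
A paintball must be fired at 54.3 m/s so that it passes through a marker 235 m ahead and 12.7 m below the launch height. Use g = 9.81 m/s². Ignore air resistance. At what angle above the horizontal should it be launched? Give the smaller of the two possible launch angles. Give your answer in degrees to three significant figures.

21.8°

Trajectory: y = x tanθ − g x² (1 + tan²θ)/(2v₀²). With x = 235, y = −12.7, v₀ = 54.3, g = 9.81:
91.87 tan²θ − 235 tanθ + (79.17) = 0.
tanθ = [235 ± √(235² − 4 × 91.87 × (79.17))] / (2 × 91.87) = (235 ± 161.7) / 183.7, giving tanθ = 0.3992 or 2.159.
θ = 21.76° or 65.15°; the smaller is 21.76°.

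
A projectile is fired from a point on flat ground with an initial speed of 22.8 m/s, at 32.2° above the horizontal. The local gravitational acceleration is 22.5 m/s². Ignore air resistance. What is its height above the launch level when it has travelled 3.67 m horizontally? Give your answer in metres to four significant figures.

1.904 m

vₓ = 22.80 cos 32.2° = 19.29 m/s; v_y0 = 22.80 sin 32.2° = 12.15 m/s.
At x = 3.67 m, t = x/vₓ = 3.67/19.29 = 0.1902 s.
Height: y = v_y0 t − ½ g t² = 12.15 × 0.1902 − 11.25 × 0.1902² = 2.311 − 0.4071 = 1.904 m.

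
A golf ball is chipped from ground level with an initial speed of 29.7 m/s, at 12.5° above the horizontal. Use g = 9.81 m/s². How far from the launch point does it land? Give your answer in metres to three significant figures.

vₓ = 29.70 cos 12.5° = 29.00 m/s; v_y0 = 29.70 sin 12.5° = 6.428 m/s.
Time aloft: T = 2 v_y0 / g = 2 × 6.428 / 9.81 = 1.311 s.
Range: R = vₓ T = 29.00 × 1.311 = 38.00 m.

38.0 m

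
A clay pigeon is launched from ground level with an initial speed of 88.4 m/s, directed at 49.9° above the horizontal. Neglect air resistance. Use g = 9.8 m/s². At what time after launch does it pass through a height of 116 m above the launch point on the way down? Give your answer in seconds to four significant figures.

Resolve: vₓ = 88.40 cos 49.9° = 56.94 m/s and v_y0 = 88.40 sin 49.9° = 67.62 m/s.
Require v_y0 t − ½ g t² = 116, i.e. 4.900 t² − 67.62 t + 116 = 0.
t = [67.62 ± √(67.62² − 2·9.80·116)] / 9.80 = (67.62 ± 47.95) / 9.80, so t = 2.008 s or t = 11.79 s.
The descending-branch root is 11.79 s.

11.79 s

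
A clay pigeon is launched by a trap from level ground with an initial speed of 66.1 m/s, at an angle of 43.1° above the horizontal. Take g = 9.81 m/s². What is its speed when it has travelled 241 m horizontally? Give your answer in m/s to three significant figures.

Horizontal component vₓ = 66.10 cos 43.1° = 48.26 m/s; vertical v_y0 = 66.10 sin 43.1° = 45.16 m/s.
Time to reach x = 241 m: t = x/vₓ = 241/48.26 = 4.993 s.
Vertical velocity there: v_y = v_y0 − g t = 45.16 − 9.81 × 4.993 = −3.821 m/s.
Speed: √(vₓ² + v_y²) = √(48.26² + 3.821²) = 48.41 m/s.

48.4 m/s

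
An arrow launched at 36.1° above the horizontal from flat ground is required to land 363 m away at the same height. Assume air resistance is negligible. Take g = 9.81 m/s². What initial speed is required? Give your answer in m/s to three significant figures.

Level-ground range: R = v₀² sin(2θ)/g, so v₀ = √(gR / sin 2θ).
v₀ = √(9.81 × 363 / sin 72.20°) = √(3561 / 0.9521) = √3740.1 = 61.16 m/s.

61.2 m/s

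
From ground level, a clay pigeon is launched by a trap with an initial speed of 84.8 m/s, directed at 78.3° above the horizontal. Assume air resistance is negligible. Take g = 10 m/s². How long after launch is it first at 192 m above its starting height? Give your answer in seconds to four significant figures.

vₓ = 84.80 cos 78.3° = 17.20 m/s; v_y0 = 84.80 sin 78.3° = 83.04 m/s.
Set y = v_y0 t − ½ g t² = 192: 5.000 t² − 83.04 t + 192 = 0.
Quadratic formula: t = (83.04 ± √3055.3) / 10.0 = (83.04 ± 55.27) / 10.0 → t = 2.776 s or 13.83 s.
The first (ascending) time is 2.776 s.

2.776 s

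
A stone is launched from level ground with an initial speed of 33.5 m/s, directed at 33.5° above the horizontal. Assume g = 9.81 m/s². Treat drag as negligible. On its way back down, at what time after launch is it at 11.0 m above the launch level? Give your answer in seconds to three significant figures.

3.03 s

Resolve: vₓ = 33.50 cos 33.5° = 27.94 m/s and v_y0 = 33.50 sin 33.5° = 18.49 m/s.
Set y = v_y0 t − ½ g t² = 11.0: 4.905 t² − 18.49 t + 11.0 = 0.
t = [18.49 ± √(18.49² − 2·9.81·11.0)] / 9.81 = (18.49 ± 11.23) / 9.81, so t = 0.7403 s or t = 3.029 s.
The descending-branch root is 3.029 s.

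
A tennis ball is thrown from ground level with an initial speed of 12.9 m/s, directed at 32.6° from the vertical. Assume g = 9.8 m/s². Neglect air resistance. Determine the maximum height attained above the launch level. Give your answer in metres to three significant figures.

6.03 m

Resolve: vₓ = 12.90 sin 32.6° = 6.950 m/s and v_y0 = 12.90 cos 32.6° = 10.87 m/s.
Peak height H = v_y0² / (2g) = 118.11 / 19.60 = 6.026 m.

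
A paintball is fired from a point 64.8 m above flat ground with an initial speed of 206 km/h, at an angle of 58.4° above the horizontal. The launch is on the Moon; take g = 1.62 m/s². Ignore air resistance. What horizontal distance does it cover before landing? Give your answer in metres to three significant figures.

Convert: 206 km/h = 206/3.6 = 57.22 m/s.
vₓ = 57.22 cos 58.4° = 29.98 m/s; v_y0 = 57.22 sin 58.4° = 48.74 m/s.
Vertical motion (up positive, ground at y = 0): 0.8100 t² − (48.74) t − 64.8 = 0, so t = (48.74 + √(48.74² + 2·1.62·64.8)) / 1.62 = (48.74 + 50.85) / 1.62 = 61.47 s.
Horizontal distance: R = vₓ t = 29.98 × 61.47 = 1843 m.

1840 m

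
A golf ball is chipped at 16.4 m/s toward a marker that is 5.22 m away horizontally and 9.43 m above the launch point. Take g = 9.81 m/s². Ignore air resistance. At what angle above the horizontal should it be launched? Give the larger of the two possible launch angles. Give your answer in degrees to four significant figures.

82.88°

Trajectory: y = x tanθ − g x² (1 + tan²θ)/(2v₀²). With x = 5.22, y = 9.43, v₀ = 16.4, g = 9.81:
0.4969 tan²θ − 5.22 tanθ + (9.927) = 0.
tanθ = [5.22 ± √(5.22² − 4 × 0.4969 × (9.927))] / (2 × 0.4969) = (5.22 ± 2.742) / 0.9939, giving tanθ = 2.494 or 8.011.
θ = 68.15° or 82.88°; the larger is 82.88°.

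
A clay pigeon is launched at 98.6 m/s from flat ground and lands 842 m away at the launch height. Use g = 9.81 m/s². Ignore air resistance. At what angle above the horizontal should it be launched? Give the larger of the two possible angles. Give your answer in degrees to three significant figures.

60.9°

From R = (v₀²/g) sin 2θ: sin 2θ = 9.81 × 842 / 9722.0 = 0.8496.
2θ = 58.17° or 180° − 58.17° = 121.8°, so θ = 29.09° or 60.91°.
The larger angle is 60.91°.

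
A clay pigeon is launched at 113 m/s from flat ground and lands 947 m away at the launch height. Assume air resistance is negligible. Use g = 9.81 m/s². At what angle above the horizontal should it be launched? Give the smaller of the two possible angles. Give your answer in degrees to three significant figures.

Level-ground range R = v₀² sin(2θ)/g ⇒ sin(2θ) = gR/v₀² = 9.81 × 947 / 113² = 0.7275.
2θ = 46.68° or 180° − 46.68° = 133.3°, so θ = 23.34° or 66.66°.
The smaller angle is 23.34°.

23.3°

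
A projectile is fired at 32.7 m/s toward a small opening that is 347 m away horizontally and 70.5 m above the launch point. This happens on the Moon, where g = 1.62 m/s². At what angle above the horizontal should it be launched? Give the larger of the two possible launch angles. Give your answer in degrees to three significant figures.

72.9°

Trajectory: y = x tanθ − g x² (1 + tan²θ)/(2v₀²). With x = 347, y = 70.5, v₀ = 32.7, g = 1.62:
91.21 tan²θ − 347 tanθ + (161.7) = 0.
tanθ = [347 ± √(347² − 4 × 91.21 × (161.7))] / (2 × 91.21) = (347 ± 247.8) / 182.4, giving tanθ = 0.5437 or 3.261.
θ = 28.53° or 72.95°; the larger is 72.95°.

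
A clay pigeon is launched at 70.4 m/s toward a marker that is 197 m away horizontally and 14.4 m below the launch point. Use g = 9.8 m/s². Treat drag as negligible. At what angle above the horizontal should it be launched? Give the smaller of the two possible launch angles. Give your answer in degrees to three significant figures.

Trajectory: y = x tanθ − g x² (1 + tan²θ)/(2v₀²). With x = 197, y = −14.4, v₀ = 70.4, g = 9.80:
38.37 tan²θ − 197 tanθ + (23.97) = 0.
tanθ = [197 ± √(197² − 4 × 38.37 × (23.97))] / (2 × 38.37) = (197 ± 187.4) / 76.74, giving tanθ = 0.1247 or 5.010.
θ = 7.108° or 78.71°; the smaller is 7.108°.

7.11°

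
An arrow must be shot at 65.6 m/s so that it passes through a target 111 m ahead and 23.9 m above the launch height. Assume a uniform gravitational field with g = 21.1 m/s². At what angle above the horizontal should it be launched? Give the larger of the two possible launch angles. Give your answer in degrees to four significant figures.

72.10°

Trajectory: y = x tanθ − g x² (1 + tan²θ)/(2v₀²). With x = 111, y = 23.9, v₀ = 65.6, g = 21.1:
30.21 tan²θ − 111 tanθ + (54.11) = 0.
tanθ = [111 ± √(111² − 4 × 30.21 × (54.11))] / (2 × 30.21) = (111 ± 76.05) / 60.41, giving tanθ = 0.5785 or 3.096.
θ = 30.05° or 72.10°; the larger is 72.10°.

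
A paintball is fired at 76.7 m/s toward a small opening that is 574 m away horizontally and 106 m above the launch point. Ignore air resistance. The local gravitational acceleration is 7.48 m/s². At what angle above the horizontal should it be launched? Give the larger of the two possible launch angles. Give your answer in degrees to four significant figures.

63.20°

Trajectory: y = x tanθ − g x² (1 + tan²θ)/(2v₀²). With x = 574, y = 106, v₀ = 76.7, g = 7.48:
209.5 tan²θ − 574 tanθ + (315.5) = 0.
tanθ = [574 ± √(574² − 4 × 209.5 × (315.5))] / (2 × 209.5) = (574 ± 255.3) / 418.9, giving tanθ = 0.7608 or 1.980.
θ = 37.26° or 63.20°; the larger is 63.20°.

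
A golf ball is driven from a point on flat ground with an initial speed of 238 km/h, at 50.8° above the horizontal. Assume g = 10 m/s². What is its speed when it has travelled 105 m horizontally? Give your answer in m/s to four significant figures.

49.27 m/s

Convert: 238 km/h = 238/3.6 = 66.11 m/s.
Resolve: vₓ = 66.11 cos 50.8° = 41.78 m/s and v_y0 = 66.11 sin 50.8° = 51.23 m/s.
x = vₓ t ⇒ t = 105/41.78 = 2.513 s.
Vertical velocity there: v_y = v_y0 − g t = 51.23 − 10.0 × 2.513 = 26.10 m/s.
Speed: √(vₓ² + v_y²) = √(41.78² + 26.10²) = 49.27 m/s.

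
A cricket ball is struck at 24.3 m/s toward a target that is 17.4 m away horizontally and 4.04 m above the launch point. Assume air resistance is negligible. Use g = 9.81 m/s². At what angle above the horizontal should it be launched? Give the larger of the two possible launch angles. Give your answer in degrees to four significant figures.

Trajectory: y = x tanθ − g x² (1 + tan²θ)/(2v₀²). With x = 17.4, y = 4.04, v₀ = 24.3, g = 9.81:
2.515 tan²θ − 17.4 tanθ + (6.555) = 0.
tanθ = [17.4 ± √(17.4² − 4 × 2.515 × (6.555))] / (2 × 2.515) = (17.4 ± 15.39) / 5.030, giving tanθ = 0.3998 or 6.519.
θ = 21.79° or 81.28°; the larger is 81.28°.

81.28°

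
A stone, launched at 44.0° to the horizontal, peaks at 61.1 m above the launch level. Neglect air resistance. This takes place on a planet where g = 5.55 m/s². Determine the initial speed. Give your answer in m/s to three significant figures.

37.5 m/s

At the peak v_y = 0, so v_y0 = √(2gH) = √(2 × 5.55 × 61.1) = 26.04 m/s.
v_y0 = v₀ sin θ ⇒ v₀ = 26.04 / sin 44.0° = 37.49 m/s.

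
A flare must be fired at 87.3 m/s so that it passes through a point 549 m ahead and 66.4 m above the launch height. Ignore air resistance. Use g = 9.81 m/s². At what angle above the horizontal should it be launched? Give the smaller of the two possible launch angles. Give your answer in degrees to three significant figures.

Trajectory: y = x tanθ − g x² (1 + tan²θ)/(2v₀²). With x = 549, y = 66.4, v₀ = 87.3, g = 9.81:
194.0 tan²θ − 549 tanθ + (260.4) = 0.
tanθ = [549 ± √(549² − 4 × 194.0 × (260.4))] / (2 × 194.0) = (549 ± 315.2) / 388.0, giving tanθ = 0.6026 or 2.228.
θ = 31.07° or 65.82°; the smaller is 31.07°.

31.1°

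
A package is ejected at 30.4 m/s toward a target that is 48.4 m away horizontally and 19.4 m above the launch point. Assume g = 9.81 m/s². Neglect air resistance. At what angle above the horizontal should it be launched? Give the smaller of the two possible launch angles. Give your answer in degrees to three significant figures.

Trajectory: y = x tanθ − g x² (1 + tan²θ)/(2v₀²). With x = 48.4, y = 19.4, v₀ = 30.4, g = 9.81:
12.43 tan²θ − 48.4 tanθ + (31.83) = 0.
tanθ = [48.4 ± √(48.4² − 4 × 12.43 × (31.83))] / (2 × 12.43) = (48.4 ± 27.56) / 24.87, giving tanθ = 0.8382 or 3.055.
θ = 39.97° or 71.87°; the smaller is 39.97°.

40.0°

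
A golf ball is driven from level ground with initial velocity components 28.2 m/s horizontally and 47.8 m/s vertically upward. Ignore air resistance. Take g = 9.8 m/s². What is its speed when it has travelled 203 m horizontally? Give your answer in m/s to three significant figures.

36.2 m/s

x = vₓ t ⇒ t = 203/28.20 = 7.199 s.
Vertical velocity there: v_y = v_y0 − g t = 47.80 − 9.80 × 7.199 = −22.75 m/s.
Speed: √(vₓ² + v_y²) = √(28.20² + 22.75²) = 36.23 m/s.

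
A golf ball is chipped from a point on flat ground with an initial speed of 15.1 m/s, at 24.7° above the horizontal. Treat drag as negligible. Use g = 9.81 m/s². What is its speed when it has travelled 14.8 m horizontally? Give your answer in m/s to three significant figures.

14.4 m/s

Components: vₓ = 15.10 cos 24.7° = 13.72 m/s, v_y0 = 15.10 sin 24.7° = 6.310 m/s.
Time to reach x = 14.8 m: t = x/vₓ = 14.8/13.72 = 1.079 s.
Vertical velocity there: v_y = v_y0 − g t = 6.310 − 9.81 × 1.079 = −4.274 m/s.
Speed: √(vₓ² + v_y²) = √(13.72² + 4.274²) = 14.37 m/s.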